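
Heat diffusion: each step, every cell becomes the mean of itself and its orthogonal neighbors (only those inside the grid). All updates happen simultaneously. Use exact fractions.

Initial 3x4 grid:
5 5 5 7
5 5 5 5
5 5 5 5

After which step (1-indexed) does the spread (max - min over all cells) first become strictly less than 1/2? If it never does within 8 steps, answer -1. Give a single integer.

Step 1: max=17/3, min=5, spread=2/3
Step 2: max=50/9, min=5, spread=5/9
Step 3: max=581/108, min=5, spread=41/108
  -> spread < 1/2 first at step 3
Step 4: max=69017/12960, min=5, spread=4217/12960
Step 5: max=4097149/777600, min=18079/3600, spread=38417/155520
Step 6: max=244480211/46656000, min=362597/72000, spread=1903471/9331200
Step 7: max=14597789089/2799360000, min=10915759/2160000, spread=18038617/111974400
Step 8: max=873076182851/167961600000, min=984926759/194400000, spread=883978523/6718464000

Answer: 3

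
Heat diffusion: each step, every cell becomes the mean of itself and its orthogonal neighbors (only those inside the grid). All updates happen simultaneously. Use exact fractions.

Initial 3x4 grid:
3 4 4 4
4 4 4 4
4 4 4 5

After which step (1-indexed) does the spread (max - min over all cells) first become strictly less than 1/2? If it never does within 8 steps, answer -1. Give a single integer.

Step 1: max=13/3, min=11/3, spread=2/3
Step 2: max=77/18, min=67/18, spread=5/9
Step 3: max=905/216, min=823/216, spread=41/108
  -> spread < 1/2 first at step 3
Step 4: max=107897/25920, min=99463/25920, spread=4217/12960
Step 5: max=1282577/311040, min=1205743/311040, spread=38417/155520
Step 6: max=76553071/18662400, min=72746129/18662400, spread=1903471/9331200
Step 7: max=913833817/223948800, min=877756583/223948800, spread=18038617/111974400
Step 8: max=54631690523/13436928000, min=52863733477/13436928000, spread=883978523/6718464000

Answer: 3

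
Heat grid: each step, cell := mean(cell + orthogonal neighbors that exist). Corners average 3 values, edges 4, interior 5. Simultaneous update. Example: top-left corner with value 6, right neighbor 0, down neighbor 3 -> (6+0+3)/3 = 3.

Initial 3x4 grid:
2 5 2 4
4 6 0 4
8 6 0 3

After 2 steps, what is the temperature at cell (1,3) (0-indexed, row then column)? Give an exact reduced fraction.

Step 1: cell (1,3) = 11/4
Step 2: cell (1,3) = 649/240
Full grid after step 2:
  149/36 431/120 367/120 53/18
  283/60 407/100 287/100 649/240
  16/3 349/80 719/240 22/9

Answer: 649/240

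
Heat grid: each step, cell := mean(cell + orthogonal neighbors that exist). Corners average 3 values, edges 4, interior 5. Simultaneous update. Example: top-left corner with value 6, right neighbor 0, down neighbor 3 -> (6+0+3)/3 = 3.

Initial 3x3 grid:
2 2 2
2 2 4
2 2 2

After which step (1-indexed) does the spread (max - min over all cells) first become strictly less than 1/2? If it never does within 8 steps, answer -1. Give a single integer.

Step 1: max=8/3, min=2, spread=2/3
Step 2: max=307/120, min=2, spread=67/120
Step 3: max=2597/1080, min=207/100, spread=1807/5400
  -> spread < 1/2 first at step 3
Step 4: max=1021963/432000, min=5761/2700, spread=33401/144000
Step 5: max=9005933/3888000, min=583391/270000, spread=3025513/19440000
Step 6: max=3575326867/1555200000, min=31555949/14400000, spread=53531/497664
Step 7: max=212656925849/93312000000, min=8567116051/3888000000, spread=450953/5971968
Step 8: max=12706343560603/5598720000000, min=1034128610519/466560000000, spread=3799043/71663616

Answer: 3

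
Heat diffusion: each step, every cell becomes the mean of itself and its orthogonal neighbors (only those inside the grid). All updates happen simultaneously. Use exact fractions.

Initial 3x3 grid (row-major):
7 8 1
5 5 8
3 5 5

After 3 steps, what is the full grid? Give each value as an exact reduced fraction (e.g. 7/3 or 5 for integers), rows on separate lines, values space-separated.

Answer: 12337/2160 79009/14400 757/135
1047/200 16529/3000 75959/14400
5551/1080 36167/7200 3839/720

Derivation:
After step 1:
  20/3 21/4 17/3
  5 31/5 19/4
  13/3 9/2 6
After step 2:
  203/36 1427/240 47/9
  111/20 257/50 1357/240
  83/18 631/120 61/12
After step 3:
  12337/2160 79009/14400 757/135
  1047/200 16529/3000 75959/14400
  5551/1080 36167/7200 3839/720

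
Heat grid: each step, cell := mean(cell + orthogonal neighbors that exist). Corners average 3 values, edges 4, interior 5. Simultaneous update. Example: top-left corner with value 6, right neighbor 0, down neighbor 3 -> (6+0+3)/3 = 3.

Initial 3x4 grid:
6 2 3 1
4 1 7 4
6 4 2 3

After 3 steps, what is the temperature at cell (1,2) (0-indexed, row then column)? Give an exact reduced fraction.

Step 1: cell (1,2) = 17/5
Step 2: cell (1,2) = 18/5
Step 3: cell (1,2) = 4031/1200
Full grid after step 3:
  1361/360 331/96 4811/1440 1711/540
  11113/2880 4457/1200 4031/1200 9799/2880
  4343/1080 1069/288 579/160 17/5

Answer: 4031/1200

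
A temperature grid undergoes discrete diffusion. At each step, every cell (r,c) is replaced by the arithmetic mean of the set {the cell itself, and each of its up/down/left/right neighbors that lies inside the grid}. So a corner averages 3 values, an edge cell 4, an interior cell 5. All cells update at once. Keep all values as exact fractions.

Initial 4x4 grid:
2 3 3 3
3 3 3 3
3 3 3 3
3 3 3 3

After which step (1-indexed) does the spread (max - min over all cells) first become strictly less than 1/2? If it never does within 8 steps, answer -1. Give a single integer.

Answer: 1

Derivation:
Step 1: max=3, min=8/3, spread=1/3
  -> spread < 1/2 first at step 1
Step 2: max=3, min=49/18, spread=5/18
Step 3: max=3, min=607/216, spread=41/216
Step 4: max=3, min=18397/6480, spread=1043/6480
Step 5: max=3, min=557647/194400, spread=25553/194400
Step 6: max=53921/18000, min=16824541/5832000, spread=645863/5832000
Step 7: max=359029/120000, min=507238309/174960000, spread=16225973/174960000
Step 8: max=161299/54000, min=15268922017/5248800000, spread=409340783/5248800000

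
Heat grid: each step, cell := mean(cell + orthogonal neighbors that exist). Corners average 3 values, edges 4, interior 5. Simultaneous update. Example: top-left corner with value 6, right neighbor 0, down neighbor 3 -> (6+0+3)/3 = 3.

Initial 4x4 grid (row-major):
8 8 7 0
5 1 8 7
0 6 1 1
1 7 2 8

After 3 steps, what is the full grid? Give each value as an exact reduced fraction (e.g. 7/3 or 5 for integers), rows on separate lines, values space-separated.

After step 1:
  7 6 23/4 14/3
  7/2 28/5 24/5 4
  3 3 18/5 17/4
  8/3 4 9/2 11/3
After step 2:
  11/2 487/80 1273/240 173/36
  191/40 229/50 19/4 1063/240
  73/24 96/25 403/100 931/240
  29/9 85/24 473/120 149/36
After step 3:
  1309/240 12883/2400 7541/1440 2617/540
  5369/1200 9613/2000 1732/375 6431/1440
  13391/3600 571/150 24529/6000 29659/7200
  353/108 13091/3600 14087/3600 8611/2160

Answer: 1309/240 12883/2400 7541/1440 2617/540
5369/1200 9613/2000 1732/375 6431/1440
13391/3600 571/150 24529/6000 29659/7200
353/108 13091/3600 14087/3600 8611/2160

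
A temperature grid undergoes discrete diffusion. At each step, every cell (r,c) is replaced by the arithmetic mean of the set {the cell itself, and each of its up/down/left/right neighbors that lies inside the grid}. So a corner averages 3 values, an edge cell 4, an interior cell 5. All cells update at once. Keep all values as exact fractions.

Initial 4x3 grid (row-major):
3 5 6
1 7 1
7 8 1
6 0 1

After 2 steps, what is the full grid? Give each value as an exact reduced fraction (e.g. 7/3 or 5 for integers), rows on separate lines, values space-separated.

After step 1:
  3 21/4 4
  9/2 22/5 15/4
  11/2 23/5 11/4
  13/3 15/4 2/3
After step 2:
  17/4 333/80 13/3
  87/20 9/2 149/40
  71/15 21/5 353/120
  163/36 267/80 43/18

Answer: 17/4 333/80 13/3
87/20 9/2 149/40
71/15 21/5 353/120
163/36 267/80 43/18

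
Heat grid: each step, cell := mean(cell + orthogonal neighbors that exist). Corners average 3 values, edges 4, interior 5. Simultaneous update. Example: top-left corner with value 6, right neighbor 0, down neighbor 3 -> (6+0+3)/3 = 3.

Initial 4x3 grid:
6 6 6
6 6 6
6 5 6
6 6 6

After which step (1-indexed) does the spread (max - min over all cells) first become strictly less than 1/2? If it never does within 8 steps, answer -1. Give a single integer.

Answer: 1

Derivation:
Step 1: max=6, min=23/4, spread=1/4
  -> spread < 1/2 first at step 1
Step 2: max=6, min=577/100, spread=23/100
Step 3: max=2387/400, min=27989/4800, spread=131/960
Step 4: max=42809/7200, min=252649/43200, spread=841/8640
Step 5: max=8546627/1440000, min=101137949/17280000, spread=56863/691200
Step 6: max=76770457/12960000, min=911585659/155520000, spread=386393/6220800
Step 7: max=30683641187/5184000000, min=364854276869/62208000000, spread=26795339/497664000
Step 8: max=1839153850333/311040000000, min=21911064285871/3732480000000, spread=254051069/5971968000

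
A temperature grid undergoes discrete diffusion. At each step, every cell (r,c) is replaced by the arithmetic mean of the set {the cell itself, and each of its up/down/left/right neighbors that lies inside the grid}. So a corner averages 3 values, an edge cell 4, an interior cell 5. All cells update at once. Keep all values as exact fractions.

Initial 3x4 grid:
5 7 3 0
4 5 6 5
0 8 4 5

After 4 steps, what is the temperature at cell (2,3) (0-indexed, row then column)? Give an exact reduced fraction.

Answer: 18511/4050

Derivation:
Step 1: cell (2,3) = 14/3
Step 2: cell (2,3) = 173/36
Step 3: cell (2,3) = 2449/540
Step 4: cell (2,3) = 18511/4050
Full grid after step 4:
  299921/64800 504061/108000 468491/108000 135713/32400
  2018029/432000 829181/180000 25783/5625 928187/216000
  98057/21600 169937/36000 499241/108000 18511/4050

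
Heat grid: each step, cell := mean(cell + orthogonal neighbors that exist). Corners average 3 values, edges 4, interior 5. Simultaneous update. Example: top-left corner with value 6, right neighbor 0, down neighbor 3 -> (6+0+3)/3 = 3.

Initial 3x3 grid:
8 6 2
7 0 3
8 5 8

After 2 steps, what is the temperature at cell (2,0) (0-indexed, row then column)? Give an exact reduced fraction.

Answer: 53/9

Derivation:
Step 1: cell (2,0) = 20/3
Step 2: cell (2,0) = 53/9
Full grid after step 2:
  67/12 283/60 131/36
  1417/240 449/100 329/80
  53/9 429/80 83/18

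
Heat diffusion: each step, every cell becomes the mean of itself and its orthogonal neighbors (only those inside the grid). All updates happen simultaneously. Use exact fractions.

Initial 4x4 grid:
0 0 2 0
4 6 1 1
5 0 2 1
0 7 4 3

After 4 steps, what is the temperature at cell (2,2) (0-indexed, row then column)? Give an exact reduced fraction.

Answer: 451693/180000

Derivation:
Step 1: cell (2,2) = 8/5
Step 2: cell (2,2) = 11/4
Step 3: cell (2,2) = 2711/1200
Step 4: cell (2,2) = 451693/180000
Full grid after step 4:
  150521/64800 418241/216000 121891/72000 29069/21600
  268093/108000 437627/180000 110807/60000 3441/2000
  108979/36000 10703/4000 451693/180000 22253/10800
  22217/7200 224443/72000 115301/43200 32819/12960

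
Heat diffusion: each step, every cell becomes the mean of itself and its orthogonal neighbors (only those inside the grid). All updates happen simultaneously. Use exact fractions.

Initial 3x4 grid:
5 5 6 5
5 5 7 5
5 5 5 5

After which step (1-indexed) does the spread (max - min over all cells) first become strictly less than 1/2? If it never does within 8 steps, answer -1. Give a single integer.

Step 1: max=23/4, min=5, spread=3/4
Step 2: max=111/20, min=5, spread=11/20
Step 3: max=493/90, min=613/120, spread=133/360
  -> spread < 1/2 first at step 3
Step 4: max=70747/12960, min=3697/720, spread=4201/12960
Step 5: max=843037/155520, min=12433/2400, spread=186893/777600
Step 6: max=252185899/46656000, min=6739879/1296000, spread=1910051/9331200
Step 7: max=15072066641/2799360000, min=406157461/77760000, spread=90079609/559872000
Step 8: max=902082342979/167961600000, min=8145148813/1555200000, spread=896250847/6718464000

Answer: 3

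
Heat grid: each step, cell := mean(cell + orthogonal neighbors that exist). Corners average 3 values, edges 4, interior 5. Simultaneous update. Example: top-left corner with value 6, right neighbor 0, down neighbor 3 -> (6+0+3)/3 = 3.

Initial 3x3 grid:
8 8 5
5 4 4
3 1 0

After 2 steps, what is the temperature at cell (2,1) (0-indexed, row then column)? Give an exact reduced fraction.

Step 1: cell (2,1) = 2
Step 2: cell (2,1) = 83/30
Full grid after step 2:
  73/12 1399/240 91/18
  97/20 209/50 899/240
  10/3 83/30 83/36

Answer: 83/30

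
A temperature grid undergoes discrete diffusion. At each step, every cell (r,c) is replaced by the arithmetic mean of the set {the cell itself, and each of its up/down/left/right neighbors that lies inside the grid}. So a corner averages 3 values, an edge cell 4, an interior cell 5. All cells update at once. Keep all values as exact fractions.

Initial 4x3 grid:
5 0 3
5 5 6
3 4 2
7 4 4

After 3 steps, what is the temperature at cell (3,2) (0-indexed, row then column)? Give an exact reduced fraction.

Step 1: cell (3,2) = 10/3
Step 2: cell (3,2) = 145/36
Step 3: cell (3,2) = 8531/2160
Full grid after step 3:
  809/216 51757/14400 169/48
  28961/7200 11629/3000 1477/400
  31441/7200 2029/500 7079/1800
  1187/270 6823/1600 8531/2160

Answer: 8531/2160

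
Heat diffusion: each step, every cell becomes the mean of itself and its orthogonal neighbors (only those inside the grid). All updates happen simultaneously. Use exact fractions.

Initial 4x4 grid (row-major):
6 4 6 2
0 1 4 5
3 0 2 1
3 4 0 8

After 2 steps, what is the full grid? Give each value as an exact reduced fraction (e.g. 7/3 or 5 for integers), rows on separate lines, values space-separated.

After step 1:
  10/3 17/4 4 13/3
  5/2 9/5 18/5 3
  3/2 2 7/5 4
  10/3 7/4 7/2 3
After step 2:
  121/36 803/240 971/240 34/9
  137/60 283/100 69/25 56/15
  7/3 169/100 29/10 57/20
  79/36 127/48 193/80 7/2

Answer: 121/36 803/240 971/240 34/9
137/60 283/100 69/25 56/15
7/3 169/100 29/10 57/20
79/36 127/48 193/80 7/2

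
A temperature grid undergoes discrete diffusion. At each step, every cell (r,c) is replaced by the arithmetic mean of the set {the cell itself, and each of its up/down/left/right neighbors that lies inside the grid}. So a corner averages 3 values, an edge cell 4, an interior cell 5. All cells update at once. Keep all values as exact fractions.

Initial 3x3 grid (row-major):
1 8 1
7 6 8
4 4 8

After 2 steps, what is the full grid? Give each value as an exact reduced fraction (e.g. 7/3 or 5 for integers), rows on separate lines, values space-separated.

Answer: 83/18 27/5 185/36
643/120 527/100 1481/240
5 713/120 215/36

Derivation:
After step 1:
  16/3 4 17/3
  9/2 33/5 23/4
  5 11/2 20/3
After step 2:
  83/18 27/5 185/36
  643/120 527/100 1481/240
  5 713/120 215/36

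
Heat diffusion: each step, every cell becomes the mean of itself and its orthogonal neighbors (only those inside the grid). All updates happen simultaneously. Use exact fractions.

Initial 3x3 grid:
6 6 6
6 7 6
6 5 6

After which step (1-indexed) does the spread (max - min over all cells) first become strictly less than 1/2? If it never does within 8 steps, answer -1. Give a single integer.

Answer: 2

Derivation:
Step 1: max=25/4, min=17/3, spread=7/12
Step 2: max=37/6, min=35/6, spread=1/3
  -> spread < 1/2 first at step 2
Step 3: max=5891/960, min=2561/432, spread=1799/8640
Step 4: max=8771/1440, min=32183/5400, spread=2833/21600
Step 5: max=6998873/1152000, min=9314921/1555200, spread=2671151/31104000
Step 6: max=94202677/15552000, min=466566563/77760000, spread=741137/12960000
Step 7: max=75280345171/12441600000, min=33659191889/5598720000, spread=4339268759/111974400000
Step 8: max=338323631393/55987200000, min=842094155821/139968000000, spread=7429845323/279936000000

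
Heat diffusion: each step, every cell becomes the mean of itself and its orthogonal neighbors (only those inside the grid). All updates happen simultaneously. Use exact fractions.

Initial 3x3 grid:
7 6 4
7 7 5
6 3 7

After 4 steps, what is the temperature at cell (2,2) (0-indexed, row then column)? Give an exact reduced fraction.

Answer: 120427/21600

Derivation:
Step 1: cell (2,2) = 5
Step 2: cell (2,2) = 11/2
Step 3: cell (2,2) = 1951/360
Step 4: cell (2,2) = 120427/21600
Full grid after step 4:
  786437/129600 1263151/216000 246779/43200
  1712743/288000 232897/40000 1607243/288000
  381131/64800 4897229/864000 120427/21600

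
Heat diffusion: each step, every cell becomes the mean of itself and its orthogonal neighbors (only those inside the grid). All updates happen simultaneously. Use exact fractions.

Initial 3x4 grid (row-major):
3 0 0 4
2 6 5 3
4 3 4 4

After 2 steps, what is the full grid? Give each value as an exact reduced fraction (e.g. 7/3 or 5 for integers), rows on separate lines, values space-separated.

Answer: 23/9 281/120 313/120 103/36
697/240 341/100 341/100 17/5
11/3 289/80 931/240 35/9

Derivation:
After step 1:
  5/3 9/4 9/4 7/3
  15/4 16/5 18/5 4
  3 17/4 4 11/3
After step 2:
  23/9 281/120 313/120 103/36
  697/240 341/100 341/100 17/5
  11/3 289/80 931/240 35/9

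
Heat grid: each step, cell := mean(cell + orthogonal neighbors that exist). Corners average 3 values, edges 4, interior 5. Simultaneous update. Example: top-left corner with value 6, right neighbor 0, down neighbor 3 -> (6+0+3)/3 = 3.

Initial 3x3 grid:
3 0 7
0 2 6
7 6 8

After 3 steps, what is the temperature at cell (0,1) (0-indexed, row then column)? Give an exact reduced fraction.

Answer: 1523/450

Derivation:
Step 1: cell (0,1) = 3
Step 2: cell (0,1) = 167/60
Step 3: cell (0,1) = 1523/450
Full grid after step 3:
  79/30 1523/450 8663/2160
  1523/450 11641/3000 23237/4800
  8663/2160 23237/4800 5699/1080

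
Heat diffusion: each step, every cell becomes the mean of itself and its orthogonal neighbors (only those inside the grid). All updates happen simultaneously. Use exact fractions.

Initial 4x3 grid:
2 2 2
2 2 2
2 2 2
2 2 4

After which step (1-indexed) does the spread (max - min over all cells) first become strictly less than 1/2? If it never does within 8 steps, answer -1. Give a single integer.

Step 1: max=8/3, min=2, spread=2/3
Step 2: max=23/9, min=2, spread=5/9
Step 3: max=257/108, min=2, spread=41/108
  -> spread < 1/2 first at step 3
Step 4: max=30137/12960, min=2, spread=4217/12960
Step 5: max=1764349/777600, min=7279/3600, spread=38417/155520
Step 6: max=104512211/46656000, min=146597/72000, spread=1903471/9331200
Step 7: max=6199709089/2799360000, min=4435759/2160000, spread=18038617/111974400
Step 8: max=369191382851/167961600000, min=401726759/194400000, spread=883978523/6718464000

Answer: 3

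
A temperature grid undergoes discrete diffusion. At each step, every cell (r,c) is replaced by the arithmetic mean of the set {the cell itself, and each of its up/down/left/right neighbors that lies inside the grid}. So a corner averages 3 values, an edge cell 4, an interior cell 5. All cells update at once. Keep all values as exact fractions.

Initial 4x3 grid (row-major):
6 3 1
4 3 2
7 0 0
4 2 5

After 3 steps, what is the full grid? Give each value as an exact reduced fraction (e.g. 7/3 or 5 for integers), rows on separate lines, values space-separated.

Answer: 1991/540 44461/14400 859/360
26723/7200 17159/6000 5441/2400
25133/7200 17209/6000 15833/7200
3757/1080 41231/14400 1301/540

Derivation:
After step 1:
  13/3 13/4 2
  5 12/5 3/2
  15/4 12/5 7/4
  13/3 11/4 7/3
After step 2:
  151/36 719/240 9/4
  929/240 291/100 153/80
  929/240 261/100 479/240
  65/18 709/240 41/18
After step 3:
  1991/540 44461/14400 859/360
  26723/7200 17159/6000 5441/2400
  25133/7200 17209/6000 15833/7200
  3757/1080 41231/14400 1301/540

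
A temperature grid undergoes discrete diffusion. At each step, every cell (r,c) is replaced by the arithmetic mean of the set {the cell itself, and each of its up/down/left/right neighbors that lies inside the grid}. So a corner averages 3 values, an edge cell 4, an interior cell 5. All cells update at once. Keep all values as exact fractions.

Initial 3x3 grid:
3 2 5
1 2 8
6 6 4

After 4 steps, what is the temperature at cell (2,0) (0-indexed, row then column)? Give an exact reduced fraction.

Step 1: cell (2,0) = 13/3
Step 2: cell (2,0) = 71/18
Step 3: cell (2,0) = 4279/1080
Step 4: cell (2,0) = 254063/64800
Full grid after step 4:
  36373/10800 89347/24000 58789/14400
  785123/216000 1430629/360000 1267039/288000
  254063/64800 1860871/432000 22013/4800

Answer: 254063/64800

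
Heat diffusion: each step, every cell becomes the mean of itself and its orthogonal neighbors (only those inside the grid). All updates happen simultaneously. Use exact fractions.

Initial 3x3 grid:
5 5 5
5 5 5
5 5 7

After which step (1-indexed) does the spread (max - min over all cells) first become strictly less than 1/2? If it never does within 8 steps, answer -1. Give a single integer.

Step 1: max=17/3, min=5, spread=2/3
Step 2: max=50/9, min=5, spread=5/9
Step 3: max=581/108, min=5, spread=41/108
  -> spread < 1/2 first at step 3
Step 4: max=34531/6480, min=911/180, spread=347/1296
Step 5: max=2050937/388800, min=9157/1800, spread=2921/15552
Step 6: max=122468539/23328000, min=1105483/216000, spread=24611/186624
Step 7: max=7317122033/1399680000, min=24956741/4860000, spread=207329/2239488
Step 8: max=437933952451/83980800000, min=1334801599/259200000, spread=1746635/26873856

Answer: 3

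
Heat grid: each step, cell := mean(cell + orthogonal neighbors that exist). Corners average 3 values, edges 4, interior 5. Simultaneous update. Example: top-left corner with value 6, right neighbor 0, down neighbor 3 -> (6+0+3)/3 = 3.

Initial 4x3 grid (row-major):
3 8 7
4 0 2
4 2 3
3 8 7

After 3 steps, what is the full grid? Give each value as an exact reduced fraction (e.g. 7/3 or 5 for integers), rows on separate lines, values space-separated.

After step 1:
  5 9/2 17/3
  11/4 16/5 3
  13/4 17/5 7/2
  5 5 6
After step 2:
  49/12 551/120 79/18
  71/20 337/100 461/120
  18/5 367/100 159/40
  53/12 97/20 29/6
After step 3:
  163/40 29581/7200 577/135
  4381/1200 5707/1500 7009/1800
  4571/1200 3893/1000 102/25
  193/45 1777/400 1639/360

Answer: 163/40 29581/7200 577/135
4381/1200 5707/1500 7009/1800
4571/1200 3893/1000 102/25
193/45 1777/400 1639/360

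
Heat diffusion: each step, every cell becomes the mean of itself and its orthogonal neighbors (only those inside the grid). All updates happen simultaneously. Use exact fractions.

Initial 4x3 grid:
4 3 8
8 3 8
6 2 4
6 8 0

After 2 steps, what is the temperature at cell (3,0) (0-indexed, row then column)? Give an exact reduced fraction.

Answer: 97/18

Derivation:
Step 1: cell (3,0) = 20/3
Step 2: cell (3,0) = 97/18
Full grid after step 2:
  59/12 619/120 199/36
  411/80 249/50 1223/240
  1321/240 112/25 357/80
  97/18 289/60 23/6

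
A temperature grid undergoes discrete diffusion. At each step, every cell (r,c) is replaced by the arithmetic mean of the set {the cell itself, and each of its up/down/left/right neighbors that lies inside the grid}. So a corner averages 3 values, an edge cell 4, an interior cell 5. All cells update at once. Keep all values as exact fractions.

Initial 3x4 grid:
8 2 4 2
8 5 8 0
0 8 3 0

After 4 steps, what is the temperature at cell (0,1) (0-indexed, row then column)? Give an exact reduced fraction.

Answer: 346243/72000

Derivation:
Step 1: cell (0,1) = 19/4
Step 2: cell (0,1) = 419/80
Step 3: cell (0,1) = 11459/2400
Step 4: cell (0,1) = 346243/72000
Full grid after step 4:
  24607/4800 346243/72000 278603/72000 18071/5400
  4501631/864000 1674889/360000 236569/60000 453871/144000
  645589/129600 1008479/216000 270353/72000 2941/900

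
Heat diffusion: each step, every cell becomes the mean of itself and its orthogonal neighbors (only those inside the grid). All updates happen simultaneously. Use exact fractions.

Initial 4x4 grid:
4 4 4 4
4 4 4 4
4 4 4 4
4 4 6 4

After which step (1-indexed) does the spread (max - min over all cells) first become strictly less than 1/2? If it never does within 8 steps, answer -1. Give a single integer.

Answer: 3

Derivation:
Step 1: max=14/3, min=4, spread=2/3
Step 2: max=271/60, min=4, spread=31/60
Step 3: max=2371/540, min=4, spread=211/540
  -> spread < 1/2 first at step 3
Step 4: max=232843/54000, min=4, spread=16843/54000
Step 5: max=2082643/486000, min=18079/4500, spread=130111/486000
Step 6: max=61962367/14580000, min=1087159/270000, spread=3255781/14580000
Step 7: max=1849953691/437400000, min=1091107/270000, spread=82360351/437400000
Step 8: max=55239316891/13122000000, min=196906441/48600000, spread=2074577821/13122000000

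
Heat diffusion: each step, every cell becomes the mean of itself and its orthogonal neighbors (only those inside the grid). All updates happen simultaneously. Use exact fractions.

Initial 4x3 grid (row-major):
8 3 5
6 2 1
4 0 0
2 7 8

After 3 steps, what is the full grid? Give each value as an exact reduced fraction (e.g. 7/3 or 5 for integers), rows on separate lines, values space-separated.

Answer: 4667/1080 5549/1440 2273/720
2899/720 793/240 1421/480
653/180 2033/600 1453/480
8381/2160 10541/2880 1301/360

Derivation:
After step 1:
  17/3 9/2 3
  5 12/5 2
  3 13/5 9/4
  13/3 17/4 5
After step 2:
  91/18 467/120 19/6
  241/60 33/10 193/80
  56/15 29/10 237/80
  139/36 971/240 23/6
After step 3:
  4667/1080 5549/1440 2273/720
  2899/720 793/240 1421/480
  653/180 2033/600 1453/480
  8381/2160 10541/2880 1301/360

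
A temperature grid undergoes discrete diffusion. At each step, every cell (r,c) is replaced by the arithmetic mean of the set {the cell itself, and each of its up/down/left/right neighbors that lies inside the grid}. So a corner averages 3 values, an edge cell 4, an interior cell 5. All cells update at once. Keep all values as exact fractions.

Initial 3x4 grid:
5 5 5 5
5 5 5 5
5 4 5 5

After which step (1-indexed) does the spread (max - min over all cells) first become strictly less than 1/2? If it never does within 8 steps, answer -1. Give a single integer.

Answer: 1

Derivation:
Step 1: max=5, min=14/3, spread=1/3
  -> spread < 1/2 first at step 1
Step 2: max=5, min=569/120, spread=31/120
Step 3: max=5, min=5189/1080, spread=211/1080
Step 4: max=8953/1800, min=523103/108000, spread=14077/108000
Step 5: max=536317/108000, min=4719593/972000, spread=5363/48600
Step 6: max=297131/60000, min=142059191/29160000, spread=93859/1166400
Step 7: max=480663533/97200000, min=8537725519/1749600000, spread=4568723/69984000
Step 8: max=14398381111/2916000000, min=513099564371/104976000000, spread=8387449/167961600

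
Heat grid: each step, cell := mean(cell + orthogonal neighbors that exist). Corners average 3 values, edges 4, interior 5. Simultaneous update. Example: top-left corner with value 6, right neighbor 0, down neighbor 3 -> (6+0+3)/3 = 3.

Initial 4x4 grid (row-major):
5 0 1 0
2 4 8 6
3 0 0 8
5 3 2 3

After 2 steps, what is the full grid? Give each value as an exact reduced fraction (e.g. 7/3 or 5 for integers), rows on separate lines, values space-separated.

After step 1:
  7/3 5/2 9/4 7/3
  7/2 14/5 19/5 11/2
  5/2 2 18/5 17/4
  11/3 5/2 2 13/3
After step 2:
  25/9 593/240 653/240 121/36
  167/60 73/25 359/100 953/240
  35/12 67/25 313/100 1061/240
  26/9 61/24 373/120 127/36

Answer: 25/9 593/240 653/240 121/36
167/60 73/25 359/100 953/240
35/12 67/25 313/100 1061/240
26/9 61/24 373/120 127/36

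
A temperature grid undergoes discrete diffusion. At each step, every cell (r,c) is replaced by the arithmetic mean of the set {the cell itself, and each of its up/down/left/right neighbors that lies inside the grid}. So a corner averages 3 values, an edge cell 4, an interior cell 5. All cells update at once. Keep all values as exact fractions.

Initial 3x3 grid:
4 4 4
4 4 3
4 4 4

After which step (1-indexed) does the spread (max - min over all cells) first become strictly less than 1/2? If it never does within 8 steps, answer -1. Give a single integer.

Answer: 1

Derivation:
Step 1: max=4, min=11/3, spread=1/3
  -> spread < 1/2 first at step 1
Step 2: max=4, min=893/240, spread=67/240
Step 3: max=793/200, min=8203/2160, spread=1807/10800
Step 4: max=21239/5400, min=3298037/864000, spread=33401/288000
Step 5: max=2116609/540000, min=29874067/7776000, spread=3025513/38880000
Step 6: max=112444051/28800000, min=11976673133/3110400000, spread=53531/995328
Step 7: max=30312883949/7776000000, min=720463074151/186624000000, spread=450953/11943936
Step 8: max=3631471389481/933120000000, min=43280856439397/11197440000000, spread=3799043/143327232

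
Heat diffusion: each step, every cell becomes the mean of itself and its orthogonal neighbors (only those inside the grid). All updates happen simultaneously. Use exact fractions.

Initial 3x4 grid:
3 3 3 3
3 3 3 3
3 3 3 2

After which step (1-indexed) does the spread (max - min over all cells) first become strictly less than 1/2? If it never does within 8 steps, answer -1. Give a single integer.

Step 1: max=3, min=8/3, spread=1/3
  -> spread < 1/2 first at step 1
Step 2: max=3, min=49/18, spread=5/18
Step 3: max=3, min=607/216, spread=41/216
Step 4: max=3, min=73543/25920, spread=4217/25920
Step 5: max=21521/7200, min=4456451/1555200, spread=38417/311040
Step 6: max=429403/144000, min=268735789/93312000, spread=1903471/18662400
Step 7: max=12844241/4320000, min=16195170911/5598720000, spread=18038617/223948800
Step 8: max=1153473241/388800000, min=974501417149/335923200000, spread=883978523/13436928000

Answer: 1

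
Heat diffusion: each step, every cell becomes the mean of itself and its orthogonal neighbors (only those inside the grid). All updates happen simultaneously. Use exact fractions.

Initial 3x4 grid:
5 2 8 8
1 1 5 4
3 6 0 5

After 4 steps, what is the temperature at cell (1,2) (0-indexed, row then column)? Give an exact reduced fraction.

Step 1: cell (1,2) = 18/5
Step 2: cell (1,2) = 437/100
Step 3: cell (1,2) = 24553/6000
Step 4: cell (1,2) = 376793/90000
Full grid after step 4:
  107753/32400 826507/216000 965167/216000 20011/4050
  455683/144000 34777/10000 376793/90000 1961219/432000
  194531/64800 11213/3375 67441/18000 30239/7200

Answer: 376793/90000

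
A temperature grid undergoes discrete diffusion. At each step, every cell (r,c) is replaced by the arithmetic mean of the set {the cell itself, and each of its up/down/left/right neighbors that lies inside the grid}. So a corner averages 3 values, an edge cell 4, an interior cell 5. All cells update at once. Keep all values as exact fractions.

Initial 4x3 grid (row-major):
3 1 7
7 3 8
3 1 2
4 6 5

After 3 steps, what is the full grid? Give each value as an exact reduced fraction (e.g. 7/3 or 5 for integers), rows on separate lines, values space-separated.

Answer: 1685/432 1963/480 959/216
5489/1440 1617/400 773/180
1109/288 4661/1200 595/144
1687/432 569/144 109/27

Derivation:
After step 1:
  11/3 7/2 16/3
  4 4 5
  15/4 3 4
  13/3 4 13/3
After step 2:
  67/18 33/8 83/18
  185/48 39/10 55/12
  181/48 15/4 49/12
  145/36 47/12 37/9
After step 3:
  1685/432 1963/480 959/216
  5489/1440 1617/400 773/180
  1109/288 4661/1200 595/144
  1687/432 569/144 109/27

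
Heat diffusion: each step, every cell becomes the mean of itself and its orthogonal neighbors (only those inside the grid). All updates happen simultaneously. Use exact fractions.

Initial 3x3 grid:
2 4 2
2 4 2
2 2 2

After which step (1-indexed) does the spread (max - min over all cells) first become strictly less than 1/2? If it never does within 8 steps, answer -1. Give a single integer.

Step 1: max=3, min=2, spread=1
Step 2: max=167/60, min=93/40, spread=11/24
  -> spread < 1/2 first at step 2
Step 3: max=9799/3600, min=143/60, spread=1219/3600
Step 4: max=572603/216000, min=116759/48000, spread=755/3456
Step 5: max=34025491/12960000, min=21360119/8640000, spread=6353/41472
Step 6: max=2020258127/777600000, min=1291077293/518400000, spread=53531/497664
Step 7: max=120552444319/46656000000, min=2889614173/1152000000, spread=450953/5971968
Step 8: max=7199069793443/2799360000000, min=4700446450837/1866240000000, spread=3799043/71663616

Answer: 2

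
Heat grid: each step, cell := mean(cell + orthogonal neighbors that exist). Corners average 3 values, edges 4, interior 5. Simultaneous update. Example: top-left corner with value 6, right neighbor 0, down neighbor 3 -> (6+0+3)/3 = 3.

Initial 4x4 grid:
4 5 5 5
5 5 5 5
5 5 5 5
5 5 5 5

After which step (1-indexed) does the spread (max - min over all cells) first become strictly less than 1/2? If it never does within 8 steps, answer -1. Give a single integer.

Step 1: max=5, min=14/3, spread=1/3
  -> spread < 1/2 first at step 1
Step 2: max=5, min=85/18, spread=5/18
Step 3: max=5, min=1039/216, spread=41/216
Step 4: max=5, min=31357/6480, spread=1043/6480
Step 5: max=5, min=946447/194400, spread=25553/194400
Step 6: max=89921/18000, min=28488541/5832000, spread=645863/5832000
Step 7: max=599029/120000, min=857158309/174960000, spread=16225973/174960000
Step 8: max=269299/54000, min=25766522017/5248800000, spread=409340783/5248800000

Answer: 1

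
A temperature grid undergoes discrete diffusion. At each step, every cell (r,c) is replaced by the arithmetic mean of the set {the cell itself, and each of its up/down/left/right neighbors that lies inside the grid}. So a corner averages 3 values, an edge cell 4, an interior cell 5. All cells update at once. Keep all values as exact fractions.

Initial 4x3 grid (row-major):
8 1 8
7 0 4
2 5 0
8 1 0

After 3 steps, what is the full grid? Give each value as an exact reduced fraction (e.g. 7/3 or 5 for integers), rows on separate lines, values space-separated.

After step 1:
  16/3 17/4 13/3
  17/4 17/5 3
  11/2 8/5 9/4
  11/3 7/2 1/3
After step 2:
  83/18 1039/240 139/36
  1109/240 33/10 779/240
  901/240 13/4 431/240
  38/9 91/40 73/36
After step 3:
  2441/540 11593/2880 4117/1080
  5863/1440 4499/1200 4393/1440
  1141/288 23/8 743/288
  7381/2160 471/160 4391/2160

Answer: 2441/540 11593/2880 4117/1080
5863/1440 4499/1200 4393/1440
1141/288 23/8 743/288
7381/2160 471/160 4391/2160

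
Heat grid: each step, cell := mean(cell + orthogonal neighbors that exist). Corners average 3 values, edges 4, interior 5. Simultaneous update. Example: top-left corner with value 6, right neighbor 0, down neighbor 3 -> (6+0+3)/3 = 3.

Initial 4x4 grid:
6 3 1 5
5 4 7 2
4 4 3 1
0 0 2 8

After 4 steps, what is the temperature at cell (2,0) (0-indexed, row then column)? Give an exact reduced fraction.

Answer: 85231/27000

Derivation:
Step 1: cell (2,0) = 13/4
Step 2: cell (2,0) = 37/12
Step 3: cell (2,0) = 283/90
Step 4: cell (2,0) = 85231/27000
Full grid after step 4:
  5225/1296 426467/108000 394091/108000 230509/64800
  102413/27000 330593/90000 649747/180000 751417/216000
  85231/27000 579971/180000 148177/45000 738457/216000
  35449/12960 604583/216000 664327/216000 26351/8100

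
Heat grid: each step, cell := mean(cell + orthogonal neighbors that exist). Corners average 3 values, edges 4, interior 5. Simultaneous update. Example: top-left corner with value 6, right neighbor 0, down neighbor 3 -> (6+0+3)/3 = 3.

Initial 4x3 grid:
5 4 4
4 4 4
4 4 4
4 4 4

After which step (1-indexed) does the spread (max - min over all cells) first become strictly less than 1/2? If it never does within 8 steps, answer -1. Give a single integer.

Answer: 1

Derivation:
Step 1: max=13/3, min=4, spread=1/3
  -> spread < 1/2 first at step 1
Step 2: max=77/18, min=4, spread=5/18
Step 3: max=905/216, min=4, spread=41/216
Step 4: max=107897/25920, min=4, spread=4217/25920
Step 5: max=6429949/1555200, min=28879/7200, spread=38417/311040
Step 6: max=384448211/93312000, min=578597/144000, spread=1903471/18662400
Step 7: max=22995869089/5598720000, min=17395759/4320000, spread=18038617/223948800
Step 8: max=1376960982851/335923200000, min=1568126759/388800000, spread=883978523/13436928000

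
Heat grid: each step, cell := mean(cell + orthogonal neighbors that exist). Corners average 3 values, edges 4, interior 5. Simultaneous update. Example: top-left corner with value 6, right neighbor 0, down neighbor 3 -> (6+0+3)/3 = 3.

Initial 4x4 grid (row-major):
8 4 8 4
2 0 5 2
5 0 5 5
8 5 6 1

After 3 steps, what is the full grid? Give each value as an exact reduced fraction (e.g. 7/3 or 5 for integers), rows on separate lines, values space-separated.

After step 1:
  14/3 5 21/4 14/3
  15/4 11/5 4 4
  15/4 3 21/5 13/4
  6 19/4 17/4 4
After step 2:
  161/36 1027/240 227/48 167/36
  431/120 359/100 393/100 191/48
  33/8 179/50 187/50 309/80
  29/6 9/2 43/10 23/6
After step 3:
  8887/2160 30727/7200 31639/7200 961/216
  14201/3600 4553/1200 11981/3000 29539/7200
  1613/400 3907/1000 1553/400 3083/800
  323/72 1291/300 307/75 2879/720

Answer: 8887/2160 30727/7200 31639/7200 961/216
14201/3600 4553/1200 11981/3000 29539/7200
1613/400 3907/1000 1553/400 3083/800
323/72 1291/300 307/75 2879/720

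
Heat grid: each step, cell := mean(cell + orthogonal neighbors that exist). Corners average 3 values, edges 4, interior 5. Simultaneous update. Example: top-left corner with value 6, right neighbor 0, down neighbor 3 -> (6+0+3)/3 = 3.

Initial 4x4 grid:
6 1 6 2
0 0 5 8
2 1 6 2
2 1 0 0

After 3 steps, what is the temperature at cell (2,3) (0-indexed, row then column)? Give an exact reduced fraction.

Step 1: cell (2,3) = 4
Step 2: cell (2,3) = 703/240
Step 3: cell (2,3) = 23083/7200
Full grid after step 3:
  1241/540 21869/7200 26357/7200 239/54
  15719/7200 3653/1500 1361/375 27587/7200
  11647/7200 3259/1500 1901/750 23083/7200
  167/108 11077/7200 15133/7200 298/135

Answer: 23083/7200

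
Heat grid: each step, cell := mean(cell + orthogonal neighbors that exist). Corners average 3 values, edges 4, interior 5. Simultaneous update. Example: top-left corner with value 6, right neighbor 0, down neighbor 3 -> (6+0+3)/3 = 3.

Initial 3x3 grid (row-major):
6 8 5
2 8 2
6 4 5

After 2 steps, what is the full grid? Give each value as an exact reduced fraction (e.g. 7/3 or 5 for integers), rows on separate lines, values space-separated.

After step 1:
  16/3 27/4 5
  11/2 24/5 5
  4 23/4 11/3
After step 2:
  211/36 1313/240 67/12
  589/120 139/25 277/60
  61/12 1093/240 173/36

Answer: 211/36 1313/240 67/12
589/120 139/25 277/60
61/12 1093/240 173/36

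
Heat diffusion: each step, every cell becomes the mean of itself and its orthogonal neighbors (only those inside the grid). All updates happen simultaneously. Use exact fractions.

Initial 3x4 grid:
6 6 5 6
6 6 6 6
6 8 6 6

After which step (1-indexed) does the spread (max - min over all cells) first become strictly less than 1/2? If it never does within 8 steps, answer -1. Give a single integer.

Step 1: max=20/3, min=17/3, spread=1
Step 2: max=391/60, min=689/120, spread=31/40
Step 3: max=3451/540, min=6269/1080, spread=211/360
Step 4: max=50909/8100, min=191051/32400, spread=839/2160
  -> spread < 1/2 first at step 4
Step 5: max=6079667/972000, min=5757887/972000, spread=5363/16200
Step 6: max=45261821/7290000, min=174007859/29160000, spread=93859/388800
Step 7: max=2705523139/437400000, min=10479438331/1749600000, spread=4568723/23328000
Step 8: max=323439295627/52488000000, min=631152124379/104976000000, spread=8387449/55987200

Answer: 4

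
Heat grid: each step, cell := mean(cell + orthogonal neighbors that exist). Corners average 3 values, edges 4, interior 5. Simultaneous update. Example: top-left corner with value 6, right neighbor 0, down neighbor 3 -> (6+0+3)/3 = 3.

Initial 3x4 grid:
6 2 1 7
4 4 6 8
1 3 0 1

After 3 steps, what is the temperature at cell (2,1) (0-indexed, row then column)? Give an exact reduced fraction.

Answer: 10523/3600

Derivation:
Step 1: cell (2,1) = 2
Step 2: cell (2,1) = 329/120
Step 3: cell (2,1) = 10523/3600
Full grid after step 3:
  659/180 2969/800 30101/7200 9683/2160
  48047/14400 10379/3000 22283/6000 30491/7200
  6553/2160 10523/3600 1973/600 109/30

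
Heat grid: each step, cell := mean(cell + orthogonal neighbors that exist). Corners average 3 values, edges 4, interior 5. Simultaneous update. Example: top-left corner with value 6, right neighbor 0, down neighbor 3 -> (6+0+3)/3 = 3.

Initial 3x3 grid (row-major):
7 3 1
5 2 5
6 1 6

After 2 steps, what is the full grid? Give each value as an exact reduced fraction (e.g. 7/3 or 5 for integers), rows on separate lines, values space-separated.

Answer: 53/12 289/80 13/4
43/10 187/50 137/40
17/4 299/80 15/4

Derivation:
After step 1:
  5 13/4 3
  5 16/5 7/2
  4 15/4 4
After step 2:
  53/12 289/80 13/4
  43/10 187/50 137/40
  17/4 299/80 15/4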